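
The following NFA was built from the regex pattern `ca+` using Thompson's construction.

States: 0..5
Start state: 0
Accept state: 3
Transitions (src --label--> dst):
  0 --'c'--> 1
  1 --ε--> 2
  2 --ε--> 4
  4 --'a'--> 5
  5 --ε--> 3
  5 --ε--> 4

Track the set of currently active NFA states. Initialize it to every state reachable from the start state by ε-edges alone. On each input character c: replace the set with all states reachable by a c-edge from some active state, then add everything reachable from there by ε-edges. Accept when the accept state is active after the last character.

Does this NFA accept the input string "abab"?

Answer: REJECT

Trace:
start: ε-closure({0}) = {0}
'a' @ 1: {}  — dead — no transitions
rest 'bab' ignored (set empty)
after full input: {}  (accept=3 not in)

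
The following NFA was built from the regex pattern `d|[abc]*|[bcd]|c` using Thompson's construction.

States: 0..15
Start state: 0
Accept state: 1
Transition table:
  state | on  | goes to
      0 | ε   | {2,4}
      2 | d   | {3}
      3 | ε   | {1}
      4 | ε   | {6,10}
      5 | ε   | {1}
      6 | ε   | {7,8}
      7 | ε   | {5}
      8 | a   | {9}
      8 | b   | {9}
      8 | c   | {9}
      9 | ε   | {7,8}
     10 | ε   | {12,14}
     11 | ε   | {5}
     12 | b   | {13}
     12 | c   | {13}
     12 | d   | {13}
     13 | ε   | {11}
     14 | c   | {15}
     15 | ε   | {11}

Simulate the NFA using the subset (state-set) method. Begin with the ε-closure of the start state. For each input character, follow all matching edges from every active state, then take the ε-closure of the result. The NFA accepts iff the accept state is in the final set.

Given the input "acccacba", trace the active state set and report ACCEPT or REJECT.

Answer: ACCEPT

Steps:
start: ε-closure({0}) = {0,1,2,4,5,6,7,8,10,12,14}
'a' @ 1: {1,5,7,8,9}  [accepting]
'c' @ 2: {1,5,7,8,9}  [accepting]
'c' @ 3: {1,5,7,8,9}  [accepting]
'c' @ 4: {1,5,7,8,9}  [accepting]
'a' @ 5: {1,5,7,8,9}  [accepting]
'c' @ 6: {1,5,7,8,9}  [accepting]
'b' @ 7: {1,5,7,8,9}  [accepting]
'a' @ 8: {1,5,7,8,9}  [accepting]
end set {1,5,7,8,9} — state 1 in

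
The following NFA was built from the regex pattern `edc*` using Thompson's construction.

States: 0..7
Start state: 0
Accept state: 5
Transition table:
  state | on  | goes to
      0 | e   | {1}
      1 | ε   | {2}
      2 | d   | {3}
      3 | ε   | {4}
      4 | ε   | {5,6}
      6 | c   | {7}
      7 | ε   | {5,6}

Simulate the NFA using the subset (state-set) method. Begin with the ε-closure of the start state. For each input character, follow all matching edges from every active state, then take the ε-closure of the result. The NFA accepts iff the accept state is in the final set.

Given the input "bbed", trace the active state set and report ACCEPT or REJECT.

start: ε-closure({0}) = {0}
'b' @ 1: {}  — dead — no transitions
rest 'bed' ignored (set empty)
end set {} — state 5 not in

Answer: REJECT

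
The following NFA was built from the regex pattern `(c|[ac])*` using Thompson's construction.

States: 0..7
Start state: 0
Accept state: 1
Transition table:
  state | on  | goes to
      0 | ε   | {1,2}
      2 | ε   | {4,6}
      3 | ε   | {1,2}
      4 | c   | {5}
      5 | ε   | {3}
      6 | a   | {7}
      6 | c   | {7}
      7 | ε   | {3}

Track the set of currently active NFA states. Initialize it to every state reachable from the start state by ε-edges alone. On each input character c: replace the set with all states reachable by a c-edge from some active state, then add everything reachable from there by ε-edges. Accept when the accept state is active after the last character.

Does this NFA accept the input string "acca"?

S₀ = ε-closure({0}) = {0,1,2,4,6}
'a' @ 1: {1,2,3,4,6,7}  [accepting]
'c' @ 2: {1,2,3,4,5,6,7}  [accepting]
'c' @ 3: {1,2,3,4,5,6,7}  [accepting]
'a' @ 4: {1,2,3,4,6,7}  [accepting]
final: {1,2,3,4,6,7}; accept 1 in set

Answer: ACCEPT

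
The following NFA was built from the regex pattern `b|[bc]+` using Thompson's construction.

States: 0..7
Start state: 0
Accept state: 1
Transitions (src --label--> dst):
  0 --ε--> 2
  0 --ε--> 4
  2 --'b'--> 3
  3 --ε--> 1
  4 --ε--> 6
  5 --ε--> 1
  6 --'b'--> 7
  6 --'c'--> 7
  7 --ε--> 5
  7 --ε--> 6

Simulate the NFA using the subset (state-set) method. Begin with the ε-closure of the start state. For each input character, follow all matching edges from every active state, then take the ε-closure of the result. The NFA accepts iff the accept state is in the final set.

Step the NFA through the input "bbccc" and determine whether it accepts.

S₀ = ε-closure({0}) = {0,2,4,6}
'b' @ 1: {1,3,5,6,7}  ✓accept
'b' @ 2: {1,5,6,7}  ✓accept
'c' @ 3: {1,5,6,7}  ✓accept
'c' @ 4: {1,5,6,7}  ✓accept
'c' @ 5: {1,5,6,7}  ✓accept
end set {1,5,6,7} — state 1 in

Answer: ACCEPT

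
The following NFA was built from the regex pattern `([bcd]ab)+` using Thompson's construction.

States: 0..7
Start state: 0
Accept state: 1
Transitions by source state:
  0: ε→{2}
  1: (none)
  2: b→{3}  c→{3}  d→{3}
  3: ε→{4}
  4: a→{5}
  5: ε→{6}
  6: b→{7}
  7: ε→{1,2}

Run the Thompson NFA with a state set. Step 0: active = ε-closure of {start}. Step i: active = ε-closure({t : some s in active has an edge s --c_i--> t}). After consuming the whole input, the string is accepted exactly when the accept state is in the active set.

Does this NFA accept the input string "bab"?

Answer: ACCEPT

Derivation:
initial (ε-close {0}): {0,2}
'b' @ 1: {3,4}
'a' @ 2: {5,6}
'b' @ 3: {1,2,7}  ✓accept
final: {1,2,7}; accept 1 in set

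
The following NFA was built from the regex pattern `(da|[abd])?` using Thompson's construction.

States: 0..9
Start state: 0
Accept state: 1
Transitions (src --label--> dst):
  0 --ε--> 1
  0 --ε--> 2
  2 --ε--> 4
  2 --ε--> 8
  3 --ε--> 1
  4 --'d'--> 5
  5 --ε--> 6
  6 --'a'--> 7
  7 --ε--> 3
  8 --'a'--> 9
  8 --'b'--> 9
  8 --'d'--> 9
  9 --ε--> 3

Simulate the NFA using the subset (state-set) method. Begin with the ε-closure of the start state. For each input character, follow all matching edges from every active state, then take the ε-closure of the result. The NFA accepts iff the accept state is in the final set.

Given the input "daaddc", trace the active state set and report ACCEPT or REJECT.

Answer: REJECT

Trace:
initial (ε-close {0}): {0,1,2,4,8}
'd' @ 1: {1,3,5,6,9}  ✓accept
'a' @ 2: {1,3,7}  ✓accept
'a' @ 3: {}  — dead — no transitions
rest 'ddc' ignored (set empty)
final: {}; accept 1 not in set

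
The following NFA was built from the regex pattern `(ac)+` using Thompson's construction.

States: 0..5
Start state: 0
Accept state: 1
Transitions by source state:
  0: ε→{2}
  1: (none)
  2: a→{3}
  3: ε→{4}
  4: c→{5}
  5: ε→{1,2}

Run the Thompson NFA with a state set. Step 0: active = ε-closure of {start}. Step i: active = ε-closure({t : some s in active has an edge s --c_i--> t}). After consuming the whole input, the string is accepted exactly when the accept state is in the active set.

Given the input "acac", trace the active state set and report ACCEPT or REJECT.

initial (ε-close {0}): {0,2}
'a' @ 1: {3,4}
'c' @ 2: {1,2,5}  [accepting]
'a' @ 3: {3,4}
'c' @ 4: {1,2,5}  [accepting]
after full input: {1,2,5}  (accept=1 in)

Answer: ACCEPT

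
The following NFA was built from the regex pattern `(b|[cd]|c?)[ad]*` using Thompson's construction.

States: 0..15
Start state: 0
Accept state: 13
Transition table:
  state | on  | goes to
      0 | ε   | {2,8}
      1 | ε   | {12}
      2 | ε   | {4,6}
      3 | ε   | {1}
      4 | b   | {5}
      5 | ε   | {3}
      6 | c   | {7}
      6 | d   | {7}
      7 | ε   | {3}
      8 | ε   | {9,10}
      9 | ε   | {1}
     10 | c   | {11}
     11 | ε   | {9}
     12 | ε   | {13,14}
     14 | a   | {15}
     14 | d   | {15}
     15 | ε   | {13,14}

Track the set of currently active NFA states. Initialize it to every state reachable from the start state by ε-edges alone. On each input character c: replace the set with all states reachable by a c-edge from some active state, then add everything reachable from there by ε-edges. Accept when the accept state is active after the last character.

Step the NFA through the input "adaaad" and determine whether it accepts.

Answer: ACCEPT

Trace:
S₀ = ε-closure({0}) = {0,1,2,4,6,8,9,10,12,13,14}
'a' @ 1: {13,14,15}  ✓accept
'd' @ 2: {13,14,15}  ✓accept
'a' @ 3: {13,14,15}  ✓accept
'a' @ 4: {13,14,15}  ✓accept
'a' @ 5: {13,14,15}  ✓accept
'd' @ 6: {13,14,15}  ✓accept
end set {13,14,15} — state 13 in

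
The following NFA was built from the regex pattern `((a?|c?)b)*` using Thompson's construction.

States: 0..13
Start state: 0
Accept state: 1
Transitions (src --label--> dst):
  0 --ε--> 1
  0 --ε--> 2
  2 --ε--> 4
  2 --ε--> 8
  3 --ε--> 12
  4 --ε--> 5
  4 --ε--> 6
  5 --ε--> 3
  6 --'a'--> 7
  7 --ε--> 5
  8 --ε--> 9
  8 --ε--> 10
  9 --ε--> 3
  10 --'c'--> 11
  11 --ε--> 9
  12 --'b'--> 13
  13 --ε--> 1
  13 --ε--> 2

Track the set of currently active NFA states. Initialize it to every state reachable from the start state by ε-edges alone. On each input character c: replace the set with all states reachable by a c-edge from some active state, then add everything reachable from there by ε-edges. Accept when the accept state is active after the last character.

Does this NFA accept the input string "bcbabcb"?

S₀ = ε-closure({0}) = {0,1,2,3,4,5,6,8,9,10,12}
'b' @ 1: {1,2,3,4,5,6,8,9,10,12,13}  (accept∈set)
'c' @ 2: {3,9,11,12}
'b' @ 3: {1,2,3,4,5,6,8,9,10,12,13}  (accept∈set)
'a' @ 4: {3,5,7,12}
'b' @ 5: {1,2,3,4,5,6,8,9,10,12,13}  (accept∈set)
'c' @ 6: {3,9,11,12}
'b' @ 7: {1,2,3,4,5,6,8,9,10,12,13}  (accept∈set)
final: {1,2,3,4,5,6,8,9,10,12,13}; accept 1 in set

Answer: ACCEPT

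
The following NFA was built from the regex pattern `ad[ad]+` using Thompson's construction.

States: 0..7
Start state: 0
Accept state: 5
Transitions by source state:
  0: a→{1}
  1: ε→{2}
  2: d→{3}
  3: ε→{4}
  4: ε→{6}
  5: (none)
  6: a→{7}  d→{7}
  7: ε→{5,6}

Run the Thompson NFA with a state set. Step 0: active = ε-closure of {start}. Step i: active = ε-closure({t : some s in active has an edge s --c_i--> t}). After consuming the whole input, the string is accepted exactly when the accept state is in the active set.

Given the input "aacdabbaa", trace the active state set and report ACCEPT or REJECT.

Answer: REJECT

Trace:
S₀ = ε-closure({0}) = {0}
'a' @ 1: {1,2}
'a' @ 2: {}  — dead — no transitions
rest 'cdabbaa' ignored (set empty)
final: {}; accept 5 not in set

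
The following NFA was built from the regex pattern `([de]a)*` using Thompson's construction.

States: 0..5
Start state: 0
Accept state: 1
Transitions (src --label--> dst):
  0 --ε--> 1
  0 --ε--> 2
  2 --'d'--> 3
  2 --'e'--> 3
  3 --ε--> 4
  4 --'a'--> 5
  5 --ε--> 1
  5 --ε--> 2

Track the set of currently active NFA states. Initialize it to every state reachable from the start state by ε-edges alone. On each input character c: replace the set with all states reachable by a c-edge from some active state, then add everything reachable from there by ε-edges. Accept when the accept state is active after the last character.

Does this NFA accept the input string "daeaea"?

S₀ = ε-closure({0}) = {0,1,2}
'd' @ 1: {3,4}
'a' @ 2: {1,2,5}  (accept∈set)
'e' @ 3: {3,4}
'a' @ 4: {1,2,5}  (accept∈set)
'e' @ 5: {3,4}
'a' @ 6: {1,2,5}  (accept∈set)
after full input: {1,2,5}  (accept=1 in)

Answer: ACCEPT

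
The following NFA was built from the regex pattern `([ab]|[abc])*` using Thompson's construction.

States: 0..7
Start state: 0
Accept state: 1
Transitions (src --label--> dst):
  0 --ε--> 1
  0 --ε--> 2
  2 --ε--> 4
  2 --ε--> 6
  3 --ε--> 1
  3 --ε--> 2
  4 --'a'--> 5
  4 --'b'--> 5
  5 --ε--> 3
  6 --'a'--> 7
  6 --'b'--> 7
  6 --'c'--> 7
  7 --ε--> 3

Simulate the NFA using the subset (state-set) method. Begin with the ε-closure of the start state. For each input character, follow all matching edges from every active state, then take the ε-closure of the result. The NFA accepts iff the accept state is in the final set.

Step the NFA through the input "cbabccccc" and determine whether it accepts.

start: ε-closure({0}) = {0,1,2,4,6}
'c' @ 1: {1,2,3,4,6,7}  [accepting]
'b' @ 2: {1,2,3,4,5,6,7}  [accepting]
'a' @ 3: {1,2,3,4,5,6,7}  [accepting]
'b' @ 4: {1,2,3,4,5,6,7}  [accepting]
'c' @ 5: {1,2,3,4,6,7}  [accepting]
'c' @ 6: {1,2,3,4,6,7}  [accepting]
'c' @ 7: {1,2,3,4,6,7}  [accepting]
'c' @ 8: {1,2,3,4,6,7}  [accepting]
'c' @ 9: {1,2,3,4,6,7}  [accepting]
end set {1,2,3,4,6,7} — state 1 in

Answer: ACCEPT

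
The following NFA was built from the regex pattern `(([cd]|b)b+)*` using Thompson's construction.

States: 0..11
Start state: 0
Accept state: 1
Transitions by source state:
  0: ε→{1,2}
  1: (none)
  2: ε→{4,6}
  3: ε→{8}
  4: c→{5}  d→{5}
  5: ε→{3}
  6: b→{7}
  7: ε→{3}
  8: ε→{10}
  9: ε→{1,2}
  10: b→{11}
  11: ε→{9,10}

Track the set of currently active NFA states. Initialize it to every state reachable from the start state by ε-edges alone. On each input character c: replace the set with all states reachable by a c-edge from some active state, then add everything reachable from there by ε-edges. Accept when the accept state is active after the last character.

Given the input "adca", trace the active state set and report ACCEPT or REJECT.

Answer: REJECT

Steps:
S₀ = ε-closure({0}) = {0,1,2,4,6}
'a' @ 1: {}  — dead — no transitions
rest 'dca' ignored (set empty)
final: {}; accept 1 not in set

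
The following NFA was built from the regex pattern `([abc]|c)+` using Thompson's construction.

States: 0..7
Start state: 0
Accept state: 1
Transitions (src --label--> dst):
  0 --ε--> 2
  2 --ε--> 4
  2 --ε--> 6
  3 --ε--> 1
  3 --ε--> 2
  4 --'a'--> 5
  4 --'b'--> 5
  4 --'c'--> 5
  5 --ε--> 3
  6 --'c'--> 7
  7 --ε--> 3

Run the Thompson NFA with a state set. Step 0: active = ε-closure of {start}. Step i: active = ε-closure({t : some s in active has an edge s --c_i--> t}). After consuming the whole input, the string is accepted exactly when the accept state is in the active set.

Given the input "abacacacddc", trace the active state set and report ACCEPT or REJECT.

Answer: REJECT

Steps:
start: ε-closure({0}) = {0,2,4,6}
'a' @ 1: {1,2,3,4,5,6}  (accept∈set)
'b' @ 2: {1,2,3,4,5,6}  (accept∈set)
'a' @ 3: {1,2,3,4,5,6}  (accept∈set)
'c' @ 4: {1,2,3,4,5,6,7}  (accept∈set)
'a' @ 5: {1,2,3,4,5,6}  (accept∈set)
'c' @ 6: {1,2,3,4,5,6,7}  (accept∈set)
'a' @ 7: {1,2,3,4,5,6}  (accept∈set)
'c' @ 8: {1,2,3,4,5,6,7}  (accept∈set)
'd' @ 9: {}  — state set empty
rest 'dc' ignored (set empty)
end set {} — state 1 not in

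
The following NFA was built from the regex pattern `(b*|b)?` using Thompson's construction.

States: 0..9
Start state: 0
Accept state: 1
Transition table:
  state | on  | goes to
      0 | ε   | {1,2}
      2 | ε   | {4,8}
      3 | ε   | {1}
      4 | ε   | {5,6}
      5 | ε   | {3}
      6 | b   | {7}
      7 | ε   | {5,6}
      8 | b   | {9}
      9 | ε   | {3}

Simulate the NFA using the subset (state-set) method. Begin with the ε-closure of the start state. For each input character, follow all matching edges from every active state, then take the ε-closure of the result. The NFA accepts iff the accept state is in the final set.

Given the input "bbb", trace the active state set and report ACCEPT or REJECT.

Answer: ACCEPT

Trace:
S₀ = ε-closure({0}) = {0,1,2,3,4,5,6,8}
'b' @ 1: {1,3,5,6,7,9}  ✓accept
'b' @ 2: {1,3,5,6,7}  ✓accept
'b' @ 3: {1,3,5,6,7}  ✓accept
after full input: {1,3,5,6,7}  (accept=1 in)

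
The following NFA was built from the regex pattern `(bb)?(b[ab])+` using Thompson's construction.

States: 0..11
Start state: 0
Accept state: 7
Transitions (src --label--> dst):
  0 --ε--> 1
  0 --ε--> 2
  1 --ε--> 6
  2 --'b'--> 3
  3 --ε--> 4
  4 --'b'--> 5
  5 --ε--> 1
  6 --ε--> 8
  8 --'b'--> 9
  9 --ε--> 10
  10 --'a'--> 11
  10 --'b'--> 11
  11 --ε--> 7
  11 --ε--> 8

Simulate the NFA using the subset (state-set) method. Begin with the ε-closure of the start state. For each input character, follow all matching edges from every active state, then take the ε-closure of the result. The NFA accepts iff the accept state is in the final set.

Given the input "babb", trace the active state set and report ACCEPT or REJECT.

Answer: ACCEPT

Derivation:
S₀ = ε-closure({0}) = {0,1,2,6,8}
'b' @ 1: {3,4,9,10}
'a' @ 2: {7,8,11}  (accept∈set)
'b' @ 3: {9,10}
'b' @ 4: {7,8,11}  (accept∈set)
final: {7,8,11}; accept 7 in set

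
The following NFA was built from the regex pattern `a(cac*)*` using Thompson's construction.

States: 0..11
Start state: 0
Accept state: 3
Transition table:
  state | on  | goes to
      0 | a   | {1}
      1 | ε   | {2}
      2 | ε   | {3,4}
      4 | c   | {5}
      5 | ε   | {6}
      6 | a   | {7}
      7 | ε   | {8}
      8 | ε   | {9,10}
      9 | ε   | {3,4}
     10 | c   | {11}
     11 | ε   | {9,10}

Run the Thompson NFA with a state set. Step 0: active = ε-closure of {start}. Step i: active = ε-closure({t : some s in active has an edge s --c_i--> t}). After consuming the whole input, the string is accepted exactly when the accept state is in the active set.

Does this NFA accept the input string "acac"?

Answer: ACCEPT

Derivation:
initial (ε-close {0}): {0}
'a' @ 1: {1,2,3,4}  (accept∈set)
'c' @ 2: {5,6}
'a' @ 3: {3,4,7,8,9,10}  (accept∈set)
'c' @ 4: {3,4,5,6,9,10,11}  (accept∈set)
final: {3,4,5,6,9,10,11}; accept 3 in set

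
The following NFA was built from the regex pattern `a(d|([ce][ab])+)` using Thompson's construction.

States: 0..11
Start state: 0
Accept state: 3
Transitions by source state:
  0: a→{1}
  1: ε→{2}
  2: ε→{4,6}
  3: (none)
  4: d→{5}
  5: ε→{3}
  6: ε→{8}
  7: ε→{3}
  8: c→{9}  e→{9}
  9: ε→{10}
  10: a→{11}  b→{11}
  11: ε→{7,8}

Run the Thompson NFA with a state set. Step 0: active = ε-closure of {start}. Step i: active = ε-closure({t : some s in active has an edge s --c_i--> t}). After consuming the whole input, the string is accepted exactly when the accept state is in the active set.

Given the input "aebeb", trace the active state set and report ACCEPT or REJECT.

Answer: ACCEPT

Steps:
initial (ε-close {0}): {0}
'a' @ 1: {1,2,4,6,8}
'e' @ 2: {9,10}
'b' @ 3: {3,7,8,11}  (accept∈set)
'e' @ 4: {9,10}
'b' @ 5: {3,7,8,11}  (accept∈set)
end set {3,7,8,11} — state 3 in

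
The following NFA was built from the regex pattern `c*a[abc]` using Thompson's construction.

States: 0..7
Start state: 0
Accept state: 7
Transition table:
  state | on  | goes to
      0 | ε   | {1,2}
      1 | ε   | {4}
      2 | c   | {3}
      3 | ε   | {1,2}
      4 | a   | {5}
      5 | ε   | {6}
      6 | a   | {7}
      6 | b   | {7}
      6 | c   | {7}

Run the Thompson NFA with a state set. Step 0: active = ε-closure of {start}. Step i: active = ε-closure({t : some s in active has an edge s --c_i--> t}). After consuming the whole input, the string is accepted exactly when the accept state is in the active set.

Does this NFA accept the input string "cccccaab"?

S₀ = ε-closure({0}) = {0,1,2,4}
'c' @ 1: {1,2,3,4}
'c' @ 2: {1,2,3,4}
'c' @ 3: {1,2,3,4}
'c' @ 4: {1,2,3,4}
'c' @ 5: {1,2,3,4}
'a' @ 6: {5,6}
'a' @ 7: {7}  [accepting]
'b' @ 8: {}  — state set empty
end set {} — state 7 not in

Answer: REJECT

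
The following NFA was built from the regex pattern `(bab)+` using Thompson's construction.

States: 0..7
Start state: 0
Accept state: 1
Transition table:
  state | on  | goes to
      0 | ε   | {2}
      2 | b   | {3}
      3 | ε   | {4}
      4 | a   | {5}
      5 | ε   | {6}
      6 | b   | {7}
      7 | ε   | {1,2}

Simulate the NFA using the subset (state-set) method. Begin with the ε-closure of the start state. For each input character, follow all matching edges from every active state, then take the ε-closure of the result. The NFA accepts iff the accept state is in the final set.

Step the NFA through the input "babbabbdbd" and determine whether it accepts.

S₀ = ε-closure({0}) = {0,2}
'b' @ 1: {3,4}
'a' @ 2: {5,6}
'b' @ 3: {1,2,7}  [accepting]
'b' @ 4: {3,4}
'a' @ 5: {5,6}
'b' @ 6: {1,2,7}  [accepting]
'b' @ 7: {3,4}
'd' @ 8: {}  — dead — no transitions
rest 'bd' ignored (set empty)
after full input: {}  (accept=1 not in)

Answer: REJECT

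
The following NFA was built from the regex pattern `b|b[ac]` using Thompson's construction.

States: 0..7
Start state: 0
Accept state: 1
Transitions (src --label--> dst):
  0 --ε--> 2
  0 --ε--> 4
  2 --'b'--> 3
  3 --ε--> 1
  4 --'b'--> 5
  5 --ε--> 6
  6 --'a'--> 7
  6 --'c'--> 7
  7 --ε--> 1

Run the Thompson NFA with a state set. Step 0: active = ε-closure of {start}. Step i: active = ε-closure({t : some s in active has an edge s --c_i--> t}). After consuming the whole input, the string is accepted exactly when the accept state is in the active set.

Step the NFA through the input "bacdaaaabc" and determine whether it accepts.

Answer: REJECT

Derivation:
S₀ = ε-closure({0}) = {0,2,4}
'b' @ 1: {1,3,5,6}  [accepting]
'a' @ 2: {1,7}  [accepting]
'c' @ 3: {}  — state set empty
rest 'daaaabc' ignored (set empty)
end set {} — state 1 not in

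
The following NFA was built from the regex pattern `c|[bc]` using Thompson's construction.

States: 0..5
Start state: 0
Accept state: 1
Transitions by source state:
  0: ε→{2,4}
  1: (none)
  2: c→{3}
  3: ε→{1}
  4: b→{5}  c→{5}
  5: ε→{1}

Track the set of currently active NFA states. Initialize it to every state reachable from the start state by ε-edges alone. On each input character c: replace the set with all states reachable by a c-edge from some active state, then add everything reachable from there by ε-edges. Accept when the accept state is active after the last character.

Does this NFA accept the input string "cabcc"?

Answer: REJECT

Steps:
initial (ε-close {0}): {0,2,4}
'c' @ 1: {1,3,5}  (accept∈set)
'a' @ 2: {}  — no active states
rest 'bcc' ignored (set empty)
final: {}; accept 1 not in set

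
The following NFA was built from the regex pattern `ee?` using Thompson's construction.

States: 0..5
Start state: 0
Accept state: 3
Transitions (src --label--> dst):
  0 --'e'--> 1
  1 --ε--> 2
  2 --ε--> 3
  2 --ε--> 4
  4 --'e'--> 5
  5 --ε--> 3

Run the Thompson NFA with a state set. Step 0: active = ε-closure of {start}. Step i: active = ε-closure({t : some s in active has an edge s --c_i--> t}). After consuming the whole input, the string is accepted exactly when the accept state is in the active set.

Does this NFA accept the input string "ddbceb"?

start: ε-closure({0}) = {0}
'd' @ 1: {}  — state set empty
rest 'dbceb' ignored (set empty)
after full input: {}  (accept=3 not in)

Answer: REJECT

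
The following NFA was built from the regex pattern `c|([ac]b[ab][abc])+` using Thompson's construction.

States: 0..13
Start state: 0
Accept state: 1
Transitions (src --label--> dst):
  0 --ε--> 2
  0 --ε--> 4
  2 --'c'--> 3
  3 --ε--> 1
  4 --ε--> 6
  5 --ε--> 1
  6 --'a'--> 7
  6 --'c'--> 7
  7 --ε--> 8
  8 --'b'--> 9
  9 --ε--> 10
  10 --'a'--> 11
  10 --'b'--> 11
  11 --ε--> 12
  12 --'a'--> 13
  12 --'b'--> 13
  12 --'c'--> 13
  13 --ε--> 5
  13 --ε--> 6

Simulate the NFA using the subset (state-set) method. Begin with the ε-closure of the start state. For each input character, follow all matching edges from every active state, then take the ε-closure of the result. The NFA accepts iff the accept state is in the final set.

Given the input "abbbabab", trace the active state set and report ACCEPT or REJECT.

initial (ε-close {0}): {0,2,4,6}
'a' @ 1: {7,8}
'b' @ 2: {9,10}
'b' @ 3: {11,12}
'b' @ 4: {1,5,6,13}  [accepting]
'a' @ 5: {7,8}
'b' @ 6: {9,10}
'a' @ 7: {11,12}
'b' @ 8: {1,5,6,13}  [accepting]
end set {1,5,6,13} — state 1 in

Answer: ACCEPT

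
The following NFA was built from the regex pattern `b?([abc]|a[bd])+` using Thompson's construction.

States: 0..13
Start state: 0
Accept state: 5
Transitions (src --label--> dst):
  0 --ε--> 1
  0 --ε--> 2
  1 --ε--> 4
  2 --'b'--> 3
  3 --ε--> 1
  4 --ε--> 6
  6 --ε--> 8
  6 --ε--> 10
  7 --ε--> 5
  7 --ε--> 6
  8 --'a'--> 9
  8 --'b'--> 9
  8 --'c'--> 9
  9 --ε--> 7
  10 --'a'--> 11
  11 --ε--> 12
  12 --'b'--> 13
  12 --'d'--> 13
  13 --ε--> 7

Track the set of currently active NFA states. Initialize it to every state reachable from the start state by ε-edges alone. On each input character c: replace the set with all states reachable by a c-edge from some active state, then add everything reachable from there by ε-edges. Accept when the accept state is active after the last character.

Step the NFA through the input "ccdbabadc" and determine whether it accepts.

Answer: REJECT

Steps:
S₀ = ε-closure({0}) = {0,1,2,4,6,8,10}
'c' @ 1: {5,6,7,8,9,10}  ✓accept
'c' @ 2: {5,6,7,8,9,10}  ✓accept
'd' @ 3: {}  — no active states
rest 'babadc' ignored (set empty)
end set {} — state 5 not in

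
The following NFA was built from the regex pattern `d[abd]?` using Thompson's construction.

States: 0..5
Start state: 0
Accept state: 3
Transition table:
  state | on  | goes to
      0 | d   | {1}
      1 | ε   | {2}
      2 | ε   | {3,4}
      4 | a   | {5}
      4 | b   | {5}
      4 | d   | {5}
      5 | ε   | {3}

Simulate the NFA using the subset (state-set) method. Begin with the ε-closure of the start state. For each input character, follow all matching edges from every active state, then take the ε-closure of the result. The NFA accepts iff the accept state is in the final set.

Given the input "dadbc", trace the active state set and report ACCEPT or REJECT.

Answer: REJECT

Steps:
S₀ = ε-closure({0}) = {0}
'd' @ 1: {1,2,3,4}  (accept∈set)
'a' @ 2: {3,5}  (accept∈set)
'd' @ 3: {}  — state set empty
rest 'bc' ignored (set empty)
final: {}; accept 3 not in set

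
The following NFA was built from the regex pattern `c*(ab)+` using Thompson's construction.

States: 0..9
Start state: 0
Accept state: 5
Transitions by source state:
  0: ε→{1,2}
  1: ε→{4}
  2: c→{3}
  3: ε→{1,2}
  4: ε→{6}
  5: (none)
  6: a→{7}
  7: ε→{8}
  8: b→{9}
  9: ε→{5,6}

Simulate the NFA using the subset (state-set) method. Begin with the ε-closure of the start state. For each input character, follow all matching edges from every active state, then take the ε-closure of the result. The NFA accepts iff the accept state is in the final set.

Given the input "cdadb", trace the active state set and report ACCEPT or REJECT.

start: ε-closure({0}) = {0,1,2,4,6}
'c' @ 1: {1,2,3,4,6}
'd' @ 2: {}  — state set empty
rest 'adb' ignored (set empty)
after full input: {}  (accept=5 not in)

Answer: REJECT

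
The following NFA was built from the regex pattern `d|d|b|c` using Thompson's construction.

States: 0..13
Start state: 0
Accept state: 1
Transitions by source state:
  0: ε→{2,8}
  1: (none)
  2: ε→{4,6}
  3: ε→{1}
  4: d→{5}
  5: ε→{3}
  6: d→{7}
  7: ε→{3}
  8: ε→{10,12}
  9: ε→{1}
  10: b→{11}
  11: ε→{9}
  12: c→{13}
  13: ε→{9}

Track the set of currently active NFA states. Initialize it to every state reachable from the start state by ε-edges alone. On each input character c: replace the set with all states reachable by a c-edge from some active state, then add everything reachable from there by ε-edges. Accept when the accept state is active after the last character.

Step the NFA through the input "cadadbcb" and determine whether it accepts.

Answer: REJECT

Derivation:
start: ε-closure({0}) = {0,2,4,6,8,10,12}
'c' @ 1: {1,9,13}  ✓accept
'a' @ 2: {}  — state set empty
rest 'dadbcb' ignored (set empty)
after full input: {}  (accept=1 not in)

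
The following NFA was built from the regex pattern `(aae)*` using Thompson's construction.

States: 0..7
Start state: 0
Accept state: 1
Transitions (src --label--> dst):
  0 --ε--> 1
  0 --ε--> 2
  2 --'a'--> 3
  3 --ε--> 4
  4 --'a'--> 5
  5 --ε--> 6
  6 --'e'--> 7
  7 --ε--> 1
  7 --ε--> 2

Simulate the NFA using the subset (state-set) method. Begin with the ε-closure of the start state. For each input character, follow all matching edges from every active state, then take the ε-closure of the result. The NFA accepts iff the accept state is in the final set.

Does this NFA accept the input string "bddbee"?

start: ε-closure({0}) = {0,1,2}
'b' @ 1: {}  — state set empty
rest 'ddbee' ignored (set empty)
after full input: {}  (accept=1 not in)

Answer: REJECT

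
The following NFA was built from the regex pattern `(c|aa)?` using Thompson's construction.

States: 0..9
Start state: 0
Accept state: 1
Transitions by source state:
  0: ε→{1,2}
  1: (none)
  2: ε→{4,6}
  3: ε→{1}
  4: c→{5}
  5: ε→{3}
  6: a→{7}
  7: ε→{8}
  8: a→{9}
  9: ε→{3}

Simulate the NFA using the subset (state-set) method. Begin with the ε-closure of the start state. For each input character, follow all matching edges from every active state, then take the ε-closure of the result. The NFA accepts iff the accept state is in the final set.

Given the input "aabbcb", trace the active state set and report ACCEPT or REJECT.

start: ε-closure({0}) = {0,1,2,4,6}
'a' @ 1: {7,8}
'a' @ 2: {1,3,9}  [accepting]
'b' @ 3: {}  — no active states
rest 'bcb' ignored (set empty)
end set {} — state 1 not in

Answer: REJECT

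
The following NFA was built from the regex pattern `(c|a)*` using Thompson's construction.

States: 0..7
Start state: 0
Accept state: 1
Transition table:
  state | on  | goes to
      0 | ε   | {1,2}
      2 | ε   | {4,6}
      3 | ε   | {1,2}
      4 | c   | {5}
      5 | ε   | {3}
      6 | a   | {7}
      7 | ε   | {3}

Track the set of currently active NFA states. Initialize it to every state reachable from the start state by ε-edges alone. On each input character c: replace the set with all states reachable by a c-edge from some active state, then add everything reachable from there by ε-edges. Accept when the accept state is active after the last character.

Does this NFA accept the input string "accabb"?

S₀ = ε-closure({0}) = {0,1,2,4,6}
'a' @ 1: {1,2,3,4,6,7}  ✓accept
'c' @ 2: {1,2,3,4,5,6}  ✓accept
'c' @ 3: {1,2,3,4,5,6}  ✓accept
'a' @ 4: {1,2,3,4,6,7}  ✓accept
'b' @ 5: {}  — no active states
rest 'b' ignored (set empty)
after full input: {}  (accept=1 not in)

Answer: REJECT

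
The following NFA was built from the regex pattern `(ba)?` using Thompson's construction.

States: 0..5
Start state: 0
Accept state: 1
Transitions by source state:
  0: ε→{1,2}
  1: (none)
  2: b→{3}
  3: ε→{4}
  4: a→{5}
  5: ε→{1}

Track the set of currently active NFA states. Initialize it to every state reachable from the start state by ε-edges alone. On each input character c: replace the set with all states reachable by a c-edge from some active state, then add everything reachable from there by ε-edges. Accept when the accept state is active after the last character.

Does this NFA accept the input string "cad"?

Answer: REJECT

Trace:
S₀ = ε-closure({0}) = {0,1,2}
'c' @ 1: {}  — no active states
rest 'ad' ignored (set empty)
end set {} — state 1 not in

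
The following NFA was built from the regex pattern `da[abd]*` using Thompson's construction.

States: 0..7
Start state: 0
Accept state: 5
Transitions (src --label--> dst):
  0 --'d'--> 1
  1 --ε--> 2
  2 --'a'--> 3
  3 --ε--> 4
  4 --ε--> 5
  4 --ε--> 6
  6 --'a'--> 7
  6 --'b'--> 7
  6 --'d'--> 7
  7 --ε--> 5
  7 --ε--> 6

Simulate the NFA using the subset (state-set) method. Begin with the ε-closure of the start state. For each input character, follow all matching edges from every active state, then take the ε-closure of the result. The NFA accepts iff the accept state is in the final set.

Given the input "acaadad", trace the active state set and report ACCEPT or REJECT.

initial (ε-close {0}): {0}
'a' @ 1: {}  — no active states
rest 'caadad' ignored (set empty)
final: {}; accept 5 not in set

Answer: REJECT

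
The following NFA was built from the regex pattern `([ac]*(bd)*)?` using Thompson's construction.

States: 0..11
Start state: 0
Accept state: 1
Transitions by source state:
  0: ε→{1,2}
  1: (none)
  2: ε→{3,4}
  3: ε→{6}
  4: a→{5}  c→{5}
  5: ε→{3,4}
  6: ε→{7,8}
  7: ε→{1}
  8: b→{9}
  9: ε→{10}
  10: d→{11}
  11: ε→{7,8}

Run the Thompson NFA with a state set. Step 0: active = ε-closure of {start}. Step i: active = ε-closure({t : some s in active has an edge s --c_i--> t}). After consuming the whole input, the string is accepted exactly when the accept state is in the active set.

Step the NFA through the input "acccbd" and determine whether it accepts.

initial (ε-close {0}): {0,1,2,3,4,6,7,8}
'a' @ 1: {1,3,4,5,6,7,8}  [accepting]
'c' @ 2: {1,3,4,5,6,7,8}  [accepting]
'c' @ 3: {1,3,4,5,6,7,8}  [accepting]
'c' @ 4: {1,3,4,5,6,7,8}  [accepting]
'b' @ 5: {9,10}
'd' @ 6: {1,7,8,11}  [accepting]
end set {1,7,8,11} — state 1 in

Answer: ACCEPT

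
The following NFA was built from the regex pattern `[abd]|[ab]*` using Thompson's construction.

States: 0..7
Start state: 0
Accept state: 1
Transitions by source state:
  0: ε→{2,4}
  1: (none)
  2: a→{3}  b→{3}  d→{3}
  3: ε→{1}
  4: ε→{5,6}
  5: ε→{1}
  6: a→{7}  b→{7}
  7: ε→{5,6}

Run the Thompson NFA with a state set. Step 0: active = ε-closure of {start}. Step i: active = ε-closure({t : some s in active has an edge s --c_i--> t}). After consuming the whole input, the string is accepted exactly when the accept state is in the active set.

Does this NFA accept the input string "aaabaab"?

Answer: ACCEPT

Trace:
start: ε-closure({0}) = {0,1,2,4,5,6}
'a' @ 1: {1,3,5,6,7}  (accept∈set)
'a' @ 2: {1,5,6,7}  (accept∈set)
'a' @ 3: {1,5,6,7}  (accept∈set)
'b' @ 4: {1,5,6,7}  (accept∈set)
'a' @ 5: {1,5,6,7}  (accept∈set)
'a' @ 6: {1,5,6,7}  (accept∈set)
'b' @ 7: {1,5,6,7}  (accept∈set)
end set {1,5,6,7} — state 1 in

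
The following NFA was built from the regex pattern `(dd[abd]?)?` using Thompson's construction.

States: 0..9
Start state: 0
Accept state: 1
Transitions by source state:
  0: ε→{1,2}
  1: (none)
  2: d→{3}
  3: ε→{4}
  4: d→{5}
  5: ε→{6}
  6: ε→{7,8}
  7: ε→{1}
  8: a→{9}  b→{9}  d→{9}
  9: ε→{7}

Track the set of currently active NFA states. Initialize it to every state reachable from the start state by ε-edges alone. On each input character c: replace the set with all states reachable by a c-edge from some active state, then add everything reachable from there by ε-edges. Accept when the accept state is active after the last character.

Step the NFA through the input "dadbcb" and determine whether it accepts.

start: ε-closure({0}) = {0,1,2}
'd' @ 1: {3,4}
'a' @ 2: {}  — dead — no transitions
rest 'dbcb' ignored (set empty)
final: {}; accept 1 not in set

Answer: REJECT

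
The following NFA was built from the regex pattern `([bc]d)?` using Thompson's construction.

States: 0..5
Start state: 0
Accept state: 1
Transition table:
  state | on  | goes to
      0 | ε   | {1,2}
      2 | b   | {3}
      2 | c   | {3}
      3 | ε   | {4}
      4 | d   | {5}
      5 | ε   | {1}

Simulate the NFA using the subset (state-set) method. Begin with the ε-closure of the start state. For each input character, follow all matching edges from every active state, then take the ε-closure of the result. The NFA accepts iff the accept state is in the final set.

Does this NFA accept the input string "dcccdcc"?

initial (ε-close {0}): {0,1,2}
'd' @ 1: {}  — dead — no transitions
rest 'cccdcc' ignored (set empty)
final: {}; accept 1 not in set

Answer: REJECT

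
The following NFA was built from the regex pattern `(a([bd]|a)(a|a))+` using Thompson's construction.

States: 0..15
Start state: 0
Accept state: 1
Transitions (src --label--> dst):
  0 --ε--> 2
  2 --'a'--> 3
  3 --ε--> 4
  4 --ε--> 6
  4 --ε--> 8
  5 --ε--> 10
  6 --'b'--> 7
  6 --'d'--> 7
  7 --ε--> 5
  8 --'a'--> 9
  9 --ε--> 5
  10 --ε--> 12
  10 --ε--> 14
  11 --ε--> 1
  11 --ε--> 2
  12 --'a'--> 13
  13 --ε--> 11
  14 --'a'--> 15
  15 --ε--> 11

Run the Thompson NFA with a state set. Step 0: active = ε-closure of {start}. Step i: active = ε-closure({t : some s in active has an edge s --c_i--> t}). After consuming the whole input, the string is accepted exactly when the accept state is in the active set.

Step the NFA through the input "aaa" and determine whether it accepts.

Answer: ACCEPT

Steps:
S₀ = ε-closure({0}) = {0,2}
'a' @ 1: {3,4,6,8}
'a' @ 2: {5,9,10,12,14}
'a' @ 3: {1,2,11,13,15}  [accepting]
end set {1,2,11,13,15} — state 1 in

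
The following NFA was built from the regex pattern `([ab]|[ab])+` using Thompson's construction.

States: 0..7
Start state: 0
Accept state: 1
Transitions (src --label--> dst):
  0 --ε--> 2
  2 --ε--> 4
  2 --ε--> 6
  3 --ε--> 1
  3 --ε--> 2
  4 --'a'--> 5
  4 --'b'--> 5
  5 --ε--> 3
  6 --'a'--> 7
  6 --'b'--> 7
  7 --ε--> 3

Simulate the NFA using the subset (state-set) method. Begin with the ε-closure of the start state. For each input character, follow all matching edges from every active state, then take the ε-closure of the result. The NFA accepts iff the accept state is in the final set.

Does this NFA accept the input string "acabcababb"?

Answer: REJECT

Derivation:
start: ε-closure({0}) = {0,2,4,6}
'a' @ 1: {1,2,3,4,5,6,7}  (accept∈set)
'c' @ 2: {}  — no active states
rest 'abcababb' ignored (set empty)
end set {} — state 1 not in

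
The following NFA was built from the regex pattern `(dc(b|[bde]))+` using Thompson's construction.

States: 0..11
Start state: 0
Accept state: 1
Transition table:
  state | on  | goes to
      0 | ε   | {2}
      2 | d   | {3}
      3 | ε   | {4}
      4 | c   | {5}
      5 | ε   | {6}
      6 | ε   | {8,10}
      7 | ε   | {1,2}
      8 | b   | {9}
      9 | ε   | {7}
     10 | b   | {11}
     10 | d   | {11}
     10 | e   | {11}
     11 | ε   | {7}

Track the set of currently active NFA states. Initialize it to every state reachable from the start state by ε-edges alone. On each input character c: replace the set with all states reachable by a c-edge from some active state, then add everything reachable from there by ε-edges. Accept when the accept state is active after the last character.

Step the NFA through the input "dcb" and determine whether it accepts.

start: ε-closure({0}) = {0,2}
'd' @ 1: {3,4}
'c' @ 2: {5,6,8,10}
'b' @ 3: {1,2,7,9,11}  (accept∈set)
end set {1,2,7,9,11} — state 1 in

Answer: ACCEPT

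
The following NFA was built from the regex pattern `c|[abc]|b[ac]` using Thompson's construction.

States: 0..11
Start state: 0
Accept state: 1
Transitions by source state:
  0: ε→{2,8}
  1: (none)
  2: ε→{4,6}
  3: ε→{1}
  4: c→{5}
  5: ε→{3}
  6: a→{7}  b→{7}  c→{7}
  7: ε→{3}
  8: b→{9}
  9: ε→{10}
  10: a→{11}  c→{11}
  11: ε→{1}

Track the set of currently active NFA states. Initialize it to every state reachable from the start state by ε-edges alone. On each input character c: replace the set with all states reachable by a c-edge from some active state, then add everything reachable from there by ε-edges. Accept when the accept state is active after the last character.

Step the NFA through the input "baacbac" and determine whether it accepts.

S₀ = ε-closure({0}) = {0,2,4,6,8}
'b' @ 1: {1,3,7,9,10}  (accept∈set)
'a' @ 2: {1,11}  (accept∈set)
'a' @ 3: {}  — dead — no transitions
rest 'cbac' ignored (set empty)
final: {}; accept 1 not in set

Answer: REJECT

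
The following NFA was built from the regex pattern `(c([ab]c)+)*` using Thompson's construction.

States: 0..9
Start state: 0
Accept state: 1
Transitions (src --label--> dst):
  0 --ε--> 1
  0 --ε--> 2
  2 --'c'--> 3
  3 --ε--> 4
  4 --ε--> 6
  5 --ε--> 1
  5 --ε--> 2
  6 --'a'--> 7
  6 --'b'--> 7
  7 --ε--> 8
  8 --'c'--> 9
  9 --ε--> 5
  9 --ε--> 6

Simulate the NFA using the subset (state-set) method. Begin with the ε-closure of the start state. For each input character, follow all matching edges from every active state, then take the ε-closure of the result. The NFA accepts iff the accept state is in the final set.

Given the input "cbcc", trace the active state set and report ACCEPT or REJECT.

start: ε-closure({0}) = {0,1,2}
'c' @ 1: {3,4,6}
'b' @ 2: {7,8}
'c' @ 3: {1,2,5,6,9}  ✓accept
'c' @ 4: {3,4,6}
end set {3,4,6} — state 1 not in

Answer: REJECT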